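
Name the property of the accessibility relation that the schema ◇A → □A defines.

Suppose ◇A→□A is valid. Take Rxy, Rxz and set V(A)={y}. Then ◇A at x, so □A at x, so A at z, i.e. z=y.
The converse is a direct semantic check.
Frame condition: ∀x ∀y ∀z (Rxy ∧ Rxz → y = z).

partial functionality: ∀x ∀y ∀z (Rxy ∧ Rxz → y = z)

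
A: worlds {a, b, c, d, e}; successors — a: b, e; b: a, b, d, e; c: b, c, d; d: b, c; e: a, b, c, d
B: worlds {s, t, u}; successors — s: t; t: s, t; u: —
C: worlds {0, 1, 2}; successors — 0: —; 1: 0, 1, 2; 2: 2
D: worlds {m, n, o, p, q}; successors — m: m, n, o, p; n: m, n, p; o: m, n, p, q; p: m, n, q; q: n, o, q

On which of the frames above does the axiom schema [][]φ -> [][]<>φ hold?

A, B, D

The schema corresponds to a generalized confluence (Geach) condition: forall x forall z (x R^2 z -> exists w (x R^2 w & zRw)).
A: satisfies the condition.
B: satisfies the condition.
C: fails — 1R²0 but no w with 1R²w and 0Rw.
D: satisfies the condition.
Valid on: A, B, D.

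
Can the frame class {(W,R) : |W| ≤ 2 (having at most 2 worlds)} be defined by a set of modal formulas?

If a class were modally definable it would be closed under disjoint unions (Goldblatt–Thomason).
Any modal formula valid on each of 3 disjoint one-world frames is valid on their disjoint union (validity is preserved under disjoint unions). Each one-world frame has |W|=1≤2, but the union has |W|=3.
Hence having at most 2 worlds is not modally definable.

Not modally definable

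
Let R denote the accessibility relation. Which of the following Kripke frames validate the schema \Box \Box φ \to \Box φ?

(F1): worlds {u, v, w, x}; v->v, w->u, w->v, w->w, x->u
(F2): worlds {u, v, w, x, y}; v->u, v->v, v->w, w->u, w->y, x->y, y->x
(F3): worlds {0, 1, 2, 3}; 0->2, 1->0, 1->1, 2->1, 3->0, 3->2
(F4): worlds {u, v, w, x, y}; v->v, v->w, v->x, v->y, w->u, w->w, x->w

Frame correspondent (Sahlqvist): \forall x \forall y (Rxy \to \exists z (Rxz \wedge Rzy)) — i.e. density.
(F1): fails — Rxu but no z with Rxz and Rzu.
(F2): fails — Ryx but no z with Ryz and Rzx.
(F3): fails — R02 but no z with R0z and Rz2.
(F4): condition met.

(F4)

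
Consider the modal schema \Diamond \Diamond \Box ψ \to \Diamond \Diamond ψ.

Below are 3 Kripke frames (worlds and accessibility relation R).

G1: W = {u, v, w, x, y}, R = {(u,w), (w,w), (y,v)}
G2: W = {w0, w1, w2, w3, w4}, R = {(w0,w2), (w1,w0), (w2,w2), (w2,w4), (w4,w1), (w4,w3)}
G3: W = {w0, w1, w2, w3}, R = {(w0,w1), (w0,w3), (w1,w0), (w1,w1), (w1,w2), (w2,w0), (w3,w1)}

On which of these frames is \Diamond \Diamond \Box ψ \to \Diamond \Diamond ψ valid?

This is the axiom for a generalized confluence (Geach) condition; its first-order frame correspondent is \forall x \forall y (x R^2 y \to \exists w (yRw \wedge x R^2 w)).
G1: condition met.
G2: fails — w0R²w4 but no w with w4Rw and w0R²w.
G3: condition met.
Valid on: G1, G3.

G1, G3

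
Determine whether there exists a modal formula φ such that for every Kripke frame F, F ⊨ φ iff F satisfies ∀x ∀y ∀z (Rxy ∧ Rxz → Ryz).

The condition is the Euclidean property. A defining modal formula is ◇p → □◇p.
Suppose ◇p→□◇p is valid. Take Rxy, Rxz and set V(p)={y}. Then ◇p at x, so □◇p at x, so ◇p at z, so some w with Rzw has p; w=y, i.e. Rzy. By symmetry of the argument, Ryz.

Yes — defined by ◇p → □◇p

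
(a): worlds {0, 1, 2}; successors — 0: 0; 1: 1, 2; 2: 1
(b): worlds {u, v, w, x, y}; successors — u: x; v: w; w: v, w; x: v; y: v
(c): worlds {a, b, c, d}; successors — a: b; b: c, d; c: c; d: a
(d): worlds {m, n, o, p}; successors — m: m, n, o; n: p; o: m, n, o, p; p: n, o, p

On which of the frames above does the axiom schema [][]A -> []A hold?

Frame correspondent (Sahlqvist): forall x forall y (Rxy -> exists z (Rxz & Rzy)) — i.e. density.
(a): holds.
(b): fails — Rux but no z with Ruz and Rzx.
(c): fails — Rab but no z with Raz and Rzb.
(d): holds.
Valid on: (a), (d).

(a), (d)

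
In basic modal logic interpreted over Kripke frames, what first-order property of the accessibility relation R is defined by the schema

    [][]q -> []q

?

Suppose □□q→□q is valid. Take Rxy and set V(q)={w : xR²w}. Then □□q at x, so □q at x, so q at y, i.e. ∃z(Rxz∧Rzy).
Conversely, any frame satisfying forall x forall y (Rxy -> exists z (Rxz & Rzy)) validates the schema.
Frame condition: forall x forall y (Rxy -> exists z (Rxz & Rzy)).

density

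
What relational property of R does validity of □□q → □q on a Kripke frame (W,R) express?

Density

This is the C4 axiom.
It corresponds to density: ∀x ∀y (Rxy → ∃z (Rxz ∧ Rzy)).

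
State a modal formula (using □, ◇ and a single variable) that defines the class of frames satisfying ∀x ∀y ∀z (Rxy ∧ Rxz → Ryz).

◇r → □◇r

This is the Euclidean property; the standard corresponding axiom is 5: ◇r → □◇r.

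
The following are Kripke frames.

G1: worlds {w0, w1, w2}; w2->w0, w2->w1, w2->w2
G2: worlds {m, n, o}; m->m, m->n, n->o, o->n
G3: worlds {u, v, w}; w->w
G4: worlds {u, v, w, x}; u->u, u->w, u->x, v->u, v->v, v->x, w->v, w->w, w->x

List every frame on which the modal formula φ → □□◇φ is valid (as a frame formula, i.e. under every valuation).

The schema corresponds to a generalized confluence (Geach) condition: ∀x ∀z (xR²z → ∃w (x = w ∧ zRw)).
G1: fails — w2R²w0 but no w with w2=w and w0Rw.
G2: fails — mR²n but no w with m=w and nRw.
G3: ✓.
G4: fails — uR²w but no t with u=t and wRt.

G3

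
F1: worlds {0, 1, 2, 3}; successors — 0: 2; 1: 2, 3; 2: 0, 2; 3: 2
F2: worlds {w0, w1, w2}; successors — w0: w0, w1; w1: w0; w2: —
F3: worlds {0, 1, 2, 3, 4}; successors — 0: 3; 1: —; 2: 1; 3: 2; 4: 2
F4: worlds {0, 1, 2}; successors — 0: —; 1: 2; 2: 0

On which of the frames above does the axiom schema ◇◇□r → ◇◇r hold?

F1, F2

This is the axiom for a generalized confluence (Geach) condition; its first-order frame correspondent is ∀x ∀y (xR²y → ∃w (yRw ∧ xR²w)).
F1: ✓.
F2: ✓.
F3: fails — 0R²2 but no w with 2Rw and 0R²w.
F4: fails — 1R²0 but no w with 0Rw and 1R²w.
Valid on: F1, F2.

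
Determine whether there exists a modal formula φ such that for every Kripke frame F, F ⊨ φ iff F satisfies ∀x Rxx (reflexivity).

This is a Sahlqvist condition; the T axiom □q → q defines it.
Suppose □q→q is valid. At any x set V(q)={w : Rxw}. Then □q holds at x, so q holds at x, i.e. Rxx.

Definable; □q → q defines it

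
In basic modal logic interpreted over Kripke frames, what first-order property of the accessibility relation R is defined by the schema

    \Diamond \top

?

◇⊤ holds at w iff w has a successor, so frame-validity of ◇⊤ is exactly seriality. Equivalently via □p → ◇p:
Suppose □p→◇p is valid. At any x set V(p)=W. Then □p at x, so ◇p at x, so x has a successor.

seriality: \forall x \exists y Rxy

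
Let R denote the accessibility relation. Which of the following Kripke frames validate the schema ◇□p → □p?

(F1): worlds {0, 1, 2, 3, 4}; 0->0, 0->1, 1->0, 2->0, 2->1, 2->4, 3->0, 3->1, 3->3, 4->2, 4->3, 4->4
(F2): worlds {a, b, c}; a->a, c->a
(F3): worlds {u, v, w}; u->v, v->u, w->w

The schema corresponds to the Euclidean property: ∀x ∀y ∀z (Rxy ∧ Rxz → Ryz).
(F1): fails — R01 and R01 but not R11.
(F2): condition met.
(F3): fails — Ruv and Ruv but not Rvv.
Valid on: (F2).

(F2)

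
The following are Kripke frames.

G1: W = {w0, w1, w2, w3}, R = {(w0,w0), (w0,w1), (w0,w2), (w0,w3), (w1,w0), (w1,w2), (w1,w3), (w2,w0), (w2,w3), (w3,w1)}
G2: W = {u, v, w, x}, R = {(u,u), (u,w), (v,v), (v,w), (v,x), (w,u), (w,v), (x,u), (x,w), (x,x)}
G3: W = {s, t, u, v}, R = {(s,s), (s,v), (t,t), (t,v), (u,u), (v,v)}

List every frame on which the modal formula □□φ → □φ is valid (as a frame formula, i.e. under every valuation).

This is the axiom for density; its first-order frame correspondent is ∀x ∀y (Rxy → ∃z (Rxz ∧ Rzy)).
G1: fails — Rw3w1 but no z with Rw3z and Rzw1.
G2: condition met.
G3: condition met.

G2, G3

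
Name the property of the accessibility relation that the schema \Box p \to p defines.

Suppose □p→p is valid. At any x set V(p)={w : Rxw}. Then □p holds at x, so p holds at x, i.e. Rxx.
The converse is a direct semantic check.
Frame condition: \forall x Rxx.

Reflexivity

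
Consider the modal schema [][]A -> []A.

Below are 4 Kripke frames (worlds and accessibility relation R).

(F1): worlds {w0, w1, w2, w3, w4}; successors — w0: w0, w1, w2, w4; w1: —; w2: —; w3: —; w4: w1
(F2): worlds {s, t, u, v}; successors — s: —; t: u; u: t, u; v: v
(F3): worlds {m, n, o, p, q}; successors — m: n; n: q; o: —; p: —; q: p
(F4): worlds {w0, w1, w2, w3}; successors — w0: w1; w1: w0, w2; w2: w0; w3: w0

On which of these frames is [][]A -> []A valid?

The schema corresponds to density: forall x forall y (Rxy -> exists z (Rxz & Rzy)).
(F1): fails — Rw4w1 but no z with Rw4z and Rzw1.
(F2): holds.
(F3): fails — Rnq but no z with Rnz and Rzq.
(F4): fails — Rw1w2 but no z with Rw1z and Rzw2.

(F2)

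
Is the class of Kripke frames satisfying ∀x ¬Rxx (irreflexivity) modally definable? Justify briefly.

Not definable by any modal formula

If a class were modally definable it would be closed under surjective bounded morphisms (Goldblatt–Thomason).
The 4-cycle (worlds w0,w1,w2,w3 with w0→w1→w2→w3→w0) is irreflexive, and the map sending every world to a single reflexive point • is a surjective bounded morphism (forth: every edge maps to (•,•); back: every world has a successor). So any modal formula valid on the 4-cycle is also valid on the reflexive point, which is not irreflexive.
So no modal formula (or set of formulas) defines exactly the irreflexive frames.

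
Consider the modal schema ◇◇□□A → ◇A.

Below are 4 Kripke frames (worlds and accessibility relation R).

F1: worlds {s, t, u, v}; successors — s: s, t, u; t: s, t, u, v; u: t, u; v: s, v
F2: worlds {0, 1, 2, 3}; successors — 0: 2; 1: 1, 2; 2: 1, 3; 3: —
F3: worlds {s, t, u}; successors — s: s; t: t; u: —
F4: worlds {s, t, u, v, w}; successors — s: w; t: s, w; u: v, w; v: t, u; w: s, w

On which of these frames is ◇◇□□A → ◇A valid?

F1, F3

The schema corresponds to a generalized confluence (Geach) condition: ∀x ∀y (xR²y → ∃w (yR²w ∧ xRw)).
F1: satisfies the condition.
F2: fails — 0R²3 but no w with 3R²w and 0Rw.
F3: satisfies the condition.
F4: fails — vR²s but no w* with sR²w* and vRw*.
Valid on: F1, F3.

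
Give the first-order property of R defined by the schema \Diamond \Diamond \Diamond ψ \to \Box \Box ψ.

This is a Sahlqvist (Geach-type) schema ◇^3□^0ψ → □^2◇^0ψ.
First-order correspondent: \forall x \forall y \forall z ((x R^3 y \wedge x R^2 z) \to \exists w (y = w \wedge z = w)).

\forall x \forall y \forall z ((x R^3 y \wedge x R^2 z) \to \exists w (y = w \wedge z = w))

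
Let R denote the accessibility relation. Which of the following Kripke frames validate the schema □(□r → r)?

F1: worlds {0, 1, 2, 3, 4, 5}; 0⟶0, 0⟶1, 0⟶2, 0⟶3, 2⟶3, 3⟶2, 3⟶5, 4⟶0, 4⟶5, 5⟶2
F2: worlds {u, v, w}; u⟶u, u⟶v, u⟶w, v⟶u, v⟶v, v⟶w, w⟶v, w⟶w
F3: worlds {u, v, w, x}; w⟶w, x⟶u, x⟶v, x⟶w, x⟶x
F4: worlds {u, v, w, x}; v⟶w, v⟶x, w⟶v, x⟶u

F2

This is the axiom for shift-reflexivity; its first-order frame correspondent is ∀x ∀y (Rxy → Ryy).
F1: fails — R32 but not R22.
F2: holds.
F3: fails — Rxu but not Ruu.
F4: fails — Rxu but not Ruu.
Valid on: F2.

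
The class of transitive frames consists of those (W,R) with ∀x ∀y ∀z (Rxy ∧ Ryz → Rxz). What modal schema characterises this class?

□s → □□s

This is transitivity; the standard corresponding axiom is 4: □s → □□s.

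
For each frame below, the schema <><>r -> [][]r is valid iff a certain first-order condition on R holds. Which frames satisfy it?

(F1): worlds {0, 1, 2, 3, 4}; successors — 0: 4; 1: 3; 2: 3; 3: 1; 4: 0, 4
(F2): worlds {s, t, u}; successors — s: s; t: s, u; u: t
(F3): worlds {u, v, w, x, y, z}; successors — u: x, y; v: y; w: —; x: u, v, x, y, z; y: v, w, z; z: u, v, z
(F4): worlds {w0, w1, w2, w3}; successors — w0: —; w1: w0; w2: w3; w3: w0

This is the axiom for a generalized confluence (Geach) condition; its first-order frame correspondent is forall x forall y forall z ((x R^2 y & x R^2 z) -> exists w (y = w & z = w)).
(F1): fails — 0R²0, 0R²4 but 0 ≠ 4.
(F2): fails — tR²s, tR²t but s ≠ t.
(F3): fails — uR²u, uR²v but u ≠ v.
(F4): satisfies the condition.
Valid on: (F4).

(F4)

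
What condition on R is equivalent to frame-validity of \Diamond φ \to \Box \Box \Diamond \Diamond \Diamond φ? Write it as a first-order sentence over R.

\forall x \forall y \forall z ((xRy \wedge x R^2 z) \to \exists w (y = w \wedge z R^3 w))

This is a Sahlqvist (Geach-type) schema ◇^1□^0φ → □^2◇^3φ.
Minimal-valuation argument: fix x; take any y with xR^1y and any z with xR^2z. Set V(φ) to the set of worlds R-reachable from y in exactly 0 steps. Then □^0φ holds at y, so the antecedent holds at x; validity forces ◇^3φ at z, giving a w with zR^3w and yR^0w.
First-order correspondent: \forall x \forall y \forall z ((xRy \wedge x R^2 z) \to \exists w (y = w \wedge z R^3 w)).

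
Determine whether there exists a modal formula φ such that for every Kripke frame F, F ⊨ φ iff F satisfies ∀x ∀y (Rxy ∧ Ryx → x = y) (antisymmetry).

Modal frame validity is preserved under surjective bounded morphisms.
The 8-cycle (worlds s,t,u,v,w,x,y,z with s→t→u→v→w→x→y→z→s) is antisymmetric. Sending even-indexed worlds to a and odd-indexed worlds to b is a surjective bounded morphism onto the two-world frame with a↔b, which is not antisymmetric.
So the class is not modally definable.

No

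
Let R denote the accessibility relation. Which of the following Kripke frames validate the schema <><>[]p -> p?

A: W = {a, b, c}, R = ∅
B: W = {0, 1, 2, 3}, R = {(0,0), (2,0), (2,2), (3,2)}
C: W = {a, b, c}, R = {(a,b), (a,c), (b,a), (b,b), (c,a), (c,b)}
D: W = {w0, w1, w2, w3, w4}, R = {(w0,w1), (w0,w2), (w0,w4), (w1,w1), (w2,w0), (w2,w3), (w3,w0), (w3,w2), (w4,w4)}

A

Frame correspondent (Sahlqvist): forall x forall y (x R^2 y -> exists w (yRw & x = w)) — i.e. a generalized confluence (Geach) condition.
A: holds.
B: fails — 2R²0 but no w with 0Rw and 2=w.
C: fails — aR²a but no w with aRw and a=w.
D: fails — w0R²w0 but no w with w0Rw and w0=w.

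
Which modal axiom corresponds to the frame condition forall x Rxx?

□q → q

This is reflexivity; the standard corresponding axiom is T: □q → q.
Suppose □q→q is valid. At any x set V(q)={w : Rxw}. Then □q holds at x, so q holds at x, i.e. Rxx.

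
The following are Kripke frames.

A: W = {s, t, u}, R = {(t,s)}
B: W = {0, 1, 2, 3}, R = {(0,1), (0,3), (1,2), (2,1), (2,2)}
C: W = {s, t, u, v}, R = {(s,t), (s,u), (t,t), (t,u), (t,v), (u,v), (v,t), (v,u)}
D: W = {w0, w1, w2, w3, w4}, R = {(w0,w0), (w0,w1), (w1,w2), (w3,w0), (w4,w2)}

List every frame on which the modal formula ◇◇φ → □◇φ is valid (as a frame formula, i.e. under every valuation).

Frame correspondent (Sahlqvist): ∀x ∀y ∀z ((xR²y ∧ xRz) → ∃w (y = w ∧ zRw)) — i.e. a generalized confluence (Geach) condition.
A: holds.
B: fails — 0R²2, 0R3 but no w with 2=w and 3Rw.
C: fails — sR²t, sRu but no w with t=w and uRw.
D: fails — w0R²w0, w0Rw1 but no w with w0=w and w1Rw.
Valid on: A.

A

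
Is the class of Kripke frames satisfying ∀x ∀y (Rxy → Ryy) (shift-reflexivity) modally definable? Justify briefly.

Definable; □(□q → q) defines it

The condition is shift-reflexivity. A defining modal formula is □(□q → q).
Suppose □(□q→q) is valid. Take Rxy and set V(q)={w : Ryw}. Then at y, □q holds; since □(□q→q) at x, □q→q at y, so q at y, i.e. Ryy.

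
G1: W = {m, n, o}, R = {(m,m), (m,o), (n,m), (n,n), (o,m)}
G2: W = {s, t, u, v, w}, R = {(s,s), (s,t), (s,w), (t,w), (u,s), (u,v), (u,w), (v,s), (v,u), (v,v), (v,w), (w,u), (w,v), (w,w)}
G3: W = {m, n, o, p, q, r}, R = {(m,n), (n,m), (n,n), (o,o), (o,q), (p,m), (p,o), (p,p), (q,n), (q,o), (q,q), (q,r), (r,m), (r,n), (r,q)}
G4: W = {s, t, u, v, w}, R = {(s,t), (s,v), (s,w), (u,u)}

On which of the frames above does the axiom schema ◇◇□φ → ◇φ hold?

This is the axiom for a generalized confluence (Geach) condition; its first-order frame correspondent is ∀x ∀y (xR²y → ∃w (yRw ∧ xRw)).
G1: holds.
G2: holds.
G3: fails — oR²n but no w with nRw and oRw.
G4: holds.
Valid on: G1, G2, G4.

G1, G2, G4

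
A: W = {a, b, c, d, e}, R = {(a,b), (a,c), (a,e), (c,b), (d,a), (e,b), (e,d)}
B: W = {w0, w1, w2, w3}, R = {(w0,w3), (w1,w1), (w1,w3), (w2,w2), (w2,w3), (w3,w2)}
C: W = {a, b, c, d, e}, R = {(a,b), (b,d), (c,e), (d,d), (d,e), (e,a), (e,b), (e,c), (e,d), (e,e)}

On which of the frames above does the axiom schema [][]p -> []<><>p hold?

B, C

This is the axiom for a generalized confluence (Geach) condition; its first-order frame correspondent is forall x forall z (xRz -> exists w (x R^2 w & z R^2 w)).
A: fails — aRb but no w with aR²w and bR²w.
B: ✓.
C: ✓.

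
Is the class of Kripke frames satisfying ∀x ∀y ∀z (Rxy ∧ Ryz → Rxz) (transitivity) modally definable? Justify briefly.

The condition is transitivity. A defining modal formula is □q → □□q.
Suppose □q→□□q is valid. Take Rxy, Ryz and set V(q)={w : Rxw}. Then □q at x, so □□q at x, so □q at y, so q at z, i.e. Rxz.

Yes — defined by □q → □□q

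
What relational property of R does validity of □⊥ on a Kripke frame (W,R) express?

□⊥ is valid iff no world has any successor (otherwise □⊥ fails at any world with one).

emptiness of R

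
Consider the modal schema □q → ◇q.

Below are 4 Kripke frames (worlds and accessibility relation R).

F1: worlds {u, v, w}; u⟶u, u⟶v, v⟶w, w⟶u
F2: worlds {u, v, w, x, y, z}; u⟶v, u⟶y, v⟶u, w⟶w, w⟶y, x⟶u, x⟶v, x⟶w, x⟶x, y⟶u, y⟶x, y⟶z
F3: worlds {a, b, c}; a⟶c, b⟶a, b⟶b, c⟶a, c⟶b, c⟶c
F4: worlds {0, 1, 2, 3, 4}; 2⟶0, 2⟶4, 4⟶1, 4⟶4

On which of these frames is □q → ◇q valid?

This is the axiom for seriality; its first-order frame correspondent is ∀x ∃y Rxy.
F1: satisfies the condition.
F2: fails — world z has no successor.
F3: satisfies the condition.
F4: fails — world 0 has no successor.

F1, F3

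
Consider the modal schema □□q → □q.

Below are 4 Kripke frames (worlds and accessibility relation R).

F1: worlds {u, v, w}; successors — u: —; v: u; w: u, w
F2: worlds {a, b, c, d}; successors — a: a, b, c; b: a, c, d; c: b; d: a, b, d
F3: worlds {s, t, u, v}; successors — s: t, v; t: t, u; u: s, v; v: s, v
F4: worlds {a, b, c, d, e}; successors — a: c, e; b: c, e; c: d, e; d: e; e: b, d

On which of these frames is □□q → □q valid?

This is the axiom for density; its first-order frame correspondent is ∀x ∀y (Rxy → ∃z (Rxz ∧ Rzy)).
F1: fails — Rvu but no z with Rvz and Rzu.
F2: fails — Rcb but no z with Rcz and Rzb.
F3: holds.
F4: fails — Rbc but no z with Rbz and Rzc.

F3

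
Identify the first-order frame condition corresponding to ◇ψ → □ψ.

partial functionality

Suppose ◇ψ→□ψ is valid. Take Rxy, Rxz and set V(ψ)={y}. Then ◇ψ at x, so □ψ at x, so ψ at z, i.e. z=y.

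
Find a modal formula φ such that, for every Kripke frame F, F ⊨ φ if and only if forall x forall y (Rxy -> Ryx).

p → □◇p

This is symmetry; the standard corresponding axiom is B: p → □◇p.
Suppose p→□◇p is valid. Take Rxy and set V(p)={x}. Then p at x, so □◇p at x, so ◇p at y, so some z with Ryz has p; z=x, i.e. Ryx.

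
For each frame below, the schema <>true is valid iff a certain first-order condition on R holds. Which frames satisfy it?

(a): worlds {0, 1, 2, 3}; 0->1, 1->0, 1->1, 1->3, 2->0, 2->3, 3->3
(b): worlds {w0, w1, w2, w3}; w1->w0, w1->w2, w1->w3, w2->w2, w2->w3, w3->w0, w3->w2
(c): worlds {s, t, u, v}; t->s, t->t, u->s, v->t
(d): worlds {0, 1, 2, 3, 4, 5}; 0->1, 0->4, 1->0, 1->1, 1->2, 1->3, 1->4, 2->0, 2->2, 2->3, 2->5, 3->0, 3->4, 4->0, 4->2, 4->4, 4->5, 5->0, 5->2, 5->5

(a), (d)

Frame correspondent (Sahlqvist): forall x exists y Rxy — i.e. seriality.
(a): condition met.
(b): fails — world w0 has no successor.
(c): fails — world s has no successor.
(d): condition met.
Valid on: (a), (d).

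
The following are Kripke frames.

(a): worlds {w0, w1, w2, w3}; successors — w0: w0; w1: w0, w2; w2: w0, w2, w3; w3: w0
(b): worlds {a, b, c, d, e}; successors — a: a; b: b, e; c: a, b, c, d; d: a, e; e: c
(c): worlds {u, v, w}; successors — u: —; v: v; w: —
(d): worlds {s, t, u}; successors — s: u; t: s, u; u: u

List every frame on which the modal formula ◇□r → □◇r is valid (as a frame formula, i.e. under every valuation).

This is the axiom for convergence; its first-order frame correspondent is ∀x ∀y ∀z (Rxy ∧ Rxz → ∃w (Ryw ∧ Rzw)).
(a): ✓.
(b): fails — Rbb and Rbe but b and e have no common successor.
(c): ✓.
(d): ✓.
Valid on: (a), (c), (d).

(a), (c), (d)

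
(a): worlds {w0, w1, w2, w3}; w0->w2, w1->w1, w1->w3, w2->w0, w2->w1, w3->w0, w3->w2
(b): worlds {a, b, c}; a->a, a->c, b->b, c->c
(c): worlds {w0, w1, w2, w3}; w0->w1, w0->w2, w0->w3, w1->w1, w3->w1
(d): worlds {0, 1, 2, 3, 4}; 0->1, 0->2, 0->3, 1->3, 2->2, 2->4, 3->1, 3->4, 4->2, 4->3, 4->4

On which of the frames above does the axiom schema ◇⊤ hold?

This is the axiom for seriality; its first-order frame correspondent is ∀x ∃y Rxy.
(a): condition met.
(b): condition met.
(c): fails — world w2 has no successor.
(d): condition met.

(a), (b), (d)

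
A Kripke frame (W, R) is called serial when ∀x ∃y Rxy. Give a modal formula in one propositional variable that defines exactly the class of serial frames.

□s → ◇s

This is seriality; the standard corresponding axiom is D: □s → ◇s.
Suppose □s→◇s is valid. At any x set V(s)=W. Then □s at x, so ◇s at x, so x has a successor.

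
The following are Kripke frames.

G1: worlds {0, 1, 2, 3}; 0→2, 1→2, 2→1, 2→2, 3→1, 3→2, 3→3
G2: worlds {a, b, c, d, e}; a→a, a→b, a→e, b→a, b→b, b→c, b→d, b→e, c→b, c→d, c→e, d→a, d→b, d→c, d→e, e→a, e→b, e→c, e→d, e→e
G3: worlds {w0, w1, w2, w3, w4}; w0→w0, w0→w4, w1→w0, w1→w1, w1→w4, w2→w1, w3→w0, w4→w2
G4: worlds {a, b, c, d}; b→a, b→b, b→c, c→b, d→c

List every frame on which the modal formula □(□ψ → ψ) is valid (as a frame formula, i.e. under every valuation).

The schema corresponds to shift-reflexivity: ∀x ∀y (Rxy → Ryy).
G1: fails — R31 but not R11.
G2: fails — Rcd but not Rdd.
G3: fails — Rw0w4 but not Rw4w4.
G4: fails — Rbc but not Rcc.

none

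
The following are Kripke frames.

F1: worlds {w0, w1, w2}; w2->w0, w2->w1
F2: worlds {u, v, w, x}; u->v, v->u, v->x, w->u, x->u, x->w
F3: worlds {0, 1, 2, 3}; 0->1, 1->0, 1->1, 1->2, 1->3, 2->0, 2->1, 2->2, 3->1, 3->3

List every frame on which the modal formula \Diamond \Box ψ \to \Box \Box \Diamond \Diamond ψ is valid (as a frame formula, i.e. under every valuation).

F1, F3

The schema corresponds to a generalized confluence (Geach) condition: \forall x \forall y \forall z ((xRy \wedge x R^2 z) \to \exists w (yRw \wedge z R^2 w)).
F1: holds.
F2: fails — vRu, vR²u but no t with uRt and uR²t.
F3: holds.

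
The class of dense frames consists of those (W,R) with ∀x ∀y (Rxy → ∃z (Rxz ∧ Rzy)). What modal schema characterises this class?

A defining formula is □□s → □s (the C4 axiom).
Suppose □□s→□s is valid. Take Rxy and set V(s)={w : xR²w}. Then □□s at x, so □s at x, so s at y, i.e. ∃z(Rxz∧Rzy).

□□s → □s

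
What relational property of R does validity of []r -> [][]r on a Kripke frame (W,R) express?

transitivity

This schema is the 4 axiom.
It corresponds to transitivity: forall x forall y forall z (Rxy & Ryz -> Rxz).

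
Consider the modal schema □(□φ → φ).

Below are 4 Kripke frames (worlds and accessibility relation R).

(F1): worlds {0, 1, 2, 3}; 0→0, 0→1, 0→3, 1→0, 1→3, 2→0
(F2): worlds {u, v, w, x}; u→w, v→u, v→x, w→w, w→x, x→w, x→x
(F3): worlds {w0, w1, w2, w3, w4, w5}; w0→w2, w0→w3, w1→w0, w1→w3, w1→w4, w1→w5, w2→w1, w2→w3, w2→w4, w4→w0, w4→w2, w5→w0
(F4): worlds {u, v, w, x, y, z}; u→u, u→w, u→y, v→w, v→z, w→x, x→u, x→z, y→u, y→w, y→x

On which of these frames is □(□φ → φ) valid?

none

The schema corresponds to shift-reflexivity: ∀x ∀y (Rxy → Ryy).
(F1): fails — R01 but not R11.
(F2): fails — Rvu but not Ruu.
(F3): fails — Rw1w5 but not Rw5w5.
(F4): fails — Ryx but not Rxx.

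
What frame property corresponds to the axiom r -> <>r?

Reflexivity

This schema is equivalent to the T axiom □r → r.
Its frame correspondent is reflexivity — forall x Rxx.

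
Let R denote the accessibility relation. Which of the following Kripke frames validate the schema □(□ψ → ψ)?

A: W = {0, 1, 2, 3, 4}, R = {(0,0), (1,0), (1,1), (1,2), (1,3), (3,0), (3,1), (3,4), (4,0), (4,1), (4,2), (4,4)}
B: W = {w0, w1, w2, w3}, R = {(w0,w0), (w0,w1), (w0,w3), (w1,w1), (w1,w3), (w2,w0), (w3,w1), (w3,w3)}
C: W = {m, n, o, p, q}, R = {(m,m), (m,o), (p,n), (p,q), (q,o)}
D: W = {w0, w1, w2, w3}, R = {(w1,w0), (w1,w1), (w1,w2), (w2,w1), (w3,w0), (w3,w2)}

The schema corresponds to shift-reflexivity: ∀x ∀y (Rxy → Ryy).
A: fails — R12 but not R22.
B: holds.
C: fails — Rpn but not Rnn.
D: fails — Rw1w2 but not Rw2w2.
Valid on: B.

B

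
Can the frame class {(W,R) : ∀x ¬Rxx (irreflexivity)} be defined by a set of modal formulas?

Not definable by any modal formula

Any modally definable frame class is closed under surjective bounded morphisms.
The 4-cycle (worlds s,t,u,v with s→t→u→v→s) is irreflexive, and the map sending every world to a single reflexive point • is a surjective bounded morphism (forth: every edge maps to (•,•); back: every world has a successor). So any modal formula valid on the 4-cycle is also valid on the reflexive point, which is not irreflexive.
So no modal formula (or set of formulas) defines exactly the irreflexive frames.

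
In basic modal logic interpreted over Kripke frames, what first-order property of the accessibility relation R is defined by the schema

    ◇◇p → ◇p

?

This schema is equivalent to the 4 axiom □p → □□p.
Its frame correspondent is transitivity — ∀x ∀y ∀z (Rxy ∧ Ryz → Rxz).

transitivity: ∀x ∀y ∀z (Rxy ∧ Ryz → Rxz)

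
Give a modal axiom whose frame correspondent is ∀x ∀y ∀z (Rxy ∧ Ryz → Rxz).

This is transitivity; the standard corresponding axiom is 4: □r → □□r.
Suppose □r→□□r is valid. Take Rxy, Ryz and set V(r)={w : Rxw}. Then □r at x, so □□r at x, so □r at y, so r at z, i.e. Rxz.

□r → □□r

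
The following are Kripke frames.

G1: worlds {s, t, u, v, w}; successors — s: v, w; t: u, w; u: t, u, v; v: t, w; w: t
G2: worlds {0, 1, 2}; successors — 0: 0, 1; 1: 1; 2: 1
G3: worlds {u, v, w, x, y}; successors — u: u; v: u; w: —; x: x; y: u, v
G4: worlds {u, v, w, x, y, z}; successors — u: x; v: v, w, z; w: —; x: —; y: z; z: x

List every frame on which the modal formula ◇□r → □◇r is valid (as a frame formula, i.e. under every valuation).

This is the axiom for convergence; its first-order frame correspondent is ∀x ∀y ∀z (Rxy ∧ Rxz → ∃w (Ryw ∧ Rzw)).
G1: fails — Rvw and Rvt but w and t have no common successor.
G2: satisfies the condition.
G3: satisfies the condition.
G4: fails — Rux and Rux but x and x have no common successor.
Valid on: G2, G3.

G2, G3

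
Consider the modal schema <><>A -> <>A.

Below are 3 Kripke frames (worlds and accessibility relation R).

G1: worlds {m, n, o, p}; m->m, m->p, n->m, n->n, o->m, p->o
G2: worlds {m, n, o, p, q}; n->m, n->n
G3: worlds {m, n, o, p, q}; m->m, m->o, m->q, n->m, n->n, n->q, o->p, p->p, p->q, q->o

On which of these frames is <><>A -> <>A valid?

G2

The schema corresponds to transitivity: forall x forall y forall z (Rxy & Ryz -> Rxz).
G1: fails — Rom and Rmp but not Rop.
G2: condition met.
G3: fails — Rop and Rpq but not Roq.
Valid on: G2.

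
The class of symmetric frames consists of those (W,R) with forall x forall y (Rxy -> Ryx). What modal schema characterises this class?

ψ → □◇ψ

A defining formula is ψ → □◇ψ (the B axiom).
Suppose ψ→□◇ψ is valid. Take Rxy and set V(ψ)={x}. Then ψ at x, so □◇ψ at x, so ◇ψ at y, so some z with Ryz has ψ; z=x, i.e. Ryx.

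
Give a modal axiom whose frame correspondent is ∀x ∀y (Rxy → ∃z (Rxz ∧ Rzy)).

□□s → □s

The condition is density. The C4 schema □□s → □s defines it.
Suppose □□s→□s is valid. Take Rxy and set V(s)={w : xR²w}. Then □□s at x, so □s at x, so s at y, i.e. ∃z(Rxz∧Rzy).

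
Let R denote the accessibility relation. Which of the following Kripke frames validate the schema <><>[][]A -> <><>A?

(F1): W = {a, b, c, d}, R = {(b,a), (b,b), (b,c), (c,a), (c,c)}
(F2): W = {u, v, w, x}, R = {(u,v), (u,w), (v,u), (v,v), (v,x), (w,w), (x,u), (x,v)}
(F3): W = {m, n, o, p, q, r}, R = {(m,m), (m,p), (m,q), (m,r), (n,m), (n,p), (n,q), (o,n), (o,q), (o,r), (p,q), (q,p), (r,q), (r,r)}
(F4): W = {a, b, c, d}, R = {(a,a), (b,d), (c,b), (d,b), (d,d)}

(F2), (F3), (F4)

This is the axiom for a generalized confluence (Geach) condition; its first-order frame correspondent is forall x forall y (x R^2 y -> exists w (y R^2 w & x R^2 w)).
(F1): fails — bR²a but no w with aR²w and bR²w.
(F2): holds.
(F3): holds.
(F4): holds.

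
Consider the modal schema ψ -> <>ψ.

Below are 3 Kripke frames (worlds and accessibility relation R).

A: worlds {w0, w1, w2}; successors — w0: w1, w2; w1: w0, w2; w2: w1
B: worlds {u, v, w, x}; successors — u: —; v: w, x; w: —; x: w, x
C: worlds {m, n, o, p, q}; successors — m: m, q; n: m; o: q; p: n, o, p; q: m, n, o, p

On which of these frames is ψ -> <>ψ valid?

none

This is the axiom for reflexivity; its first-order frame correspondent is forall x Rxx.
A: fails — world w0 does not see itself.
B: fails — world u does not see itself.
C: fails — world n does not see itself.
Valid on no frame.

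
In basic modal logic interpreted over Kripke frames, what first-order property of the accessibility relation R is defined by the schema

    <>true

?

This is a form of the D axiom.
It corresponds to seriality: forall x exists y Rxy.

seriality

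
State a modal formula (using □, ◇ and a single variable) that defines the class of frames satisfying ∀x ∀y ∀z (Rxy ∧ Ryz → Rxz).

□s → □□s

A defining formula is □s → □□s (the 4 axiom).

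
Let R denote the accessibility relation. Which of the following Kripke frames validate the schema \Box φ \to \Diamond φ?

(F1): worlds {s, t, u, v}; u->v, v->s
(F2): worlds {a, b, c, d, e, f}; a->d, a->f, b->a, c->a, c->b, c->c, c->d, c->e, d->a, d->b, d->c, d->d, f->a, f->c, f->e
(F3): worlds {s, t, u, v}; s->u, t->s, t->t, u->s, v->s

This is the axiom for seriality; its first-order frame correspondent is \forall x \exists y Rxy.
(F1): fails — world s has no successor.
(F2): fails — world e has no successor.
(F3): satisfies the condition.
Valid on: (F3).

(F3)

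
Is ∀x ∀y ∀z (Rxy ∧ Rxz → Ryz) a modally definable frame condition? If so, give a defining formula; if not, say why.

This is a Sahlqvist condition; the 5 axiom ◇r → □◇r defines it.
Suppose ◇r→□◇r is valid. Take Rxy, Rxz and set V(r)={y}. Then ◇r at x, so □◇r at x, so ◇r at z, so some w with Rzw has r; w=y, i.e. Rzy. By symmetry of the argument, Ryz.

Yes — defined by ◇r → □◇r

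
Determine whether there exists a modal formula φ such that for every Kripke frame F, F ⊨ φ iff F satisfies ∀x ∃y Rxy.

The condition is seriality. A defining modal formula is □r → ◇r.
Suppose □r→◇r is valid. At any x set V(r)=W. Then □r at x, so ◇r at x, so x has a successor.

Yes, by □r → ◇r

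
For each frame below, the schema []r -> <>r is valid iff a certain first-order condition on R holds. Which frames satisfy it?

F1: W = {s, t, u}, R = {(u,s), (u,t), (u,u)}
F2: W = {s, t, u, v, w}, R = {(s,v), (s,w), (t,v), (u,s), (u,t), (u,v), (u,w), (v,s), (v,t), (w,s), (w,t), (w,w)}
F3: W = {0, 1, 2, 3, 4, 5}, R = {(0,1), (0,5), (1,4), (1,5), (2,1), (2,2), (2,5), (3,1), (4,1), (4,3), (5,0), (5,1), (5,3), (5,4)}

The schema corresponds to seriality: forall x exists y Rxy.
F1: fails — world s has no successor.
F2: holds.
F3: holds.

F2, F3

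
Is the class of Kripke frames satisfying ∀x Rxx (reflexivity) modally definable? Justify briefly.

Definable; □p → p defines it

Yes: it is reflexivity, defined by the T schema □p → p.
Suppose □p→p is valid. At any x set V(p)={w : Rxw}. Then □p holds at x, so p holds at x, i.e. Rxx.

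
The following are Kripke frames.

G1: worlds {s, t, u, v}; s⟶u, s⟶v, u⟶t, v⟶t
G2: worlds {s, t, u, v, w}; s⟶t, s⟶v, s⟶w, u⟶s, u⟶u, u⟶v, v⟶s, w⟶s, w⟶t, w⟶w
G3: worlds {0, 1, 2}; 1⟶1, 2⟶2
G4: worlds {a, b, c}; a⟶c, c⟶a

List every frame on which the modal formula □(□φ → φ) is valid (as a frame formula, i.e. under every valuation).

G3

Frame correspondent (Sahlqvist): ∀x ∀y (Rxy → Ryy) — i.e. shift-reflexivity.
G1: fails — Rsu but not Ruu.
G2: fails — Ruv but not Rvv.
G3: ✓.
G4: fails — Rac but not Rcc.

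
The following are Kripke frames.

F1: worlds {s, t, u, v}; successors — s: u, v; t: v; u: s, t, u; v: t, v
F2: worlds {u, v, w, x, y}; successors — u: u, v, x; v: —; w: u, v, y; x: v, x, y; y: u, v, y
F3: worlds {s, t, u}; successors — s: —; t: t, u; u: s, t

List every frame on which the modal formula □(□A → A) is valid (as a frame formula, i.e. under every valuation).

none

This is the axiom for shift-reflexivity; its first-order frame correspondent is ∀x ∀y (Rxy → Ryy).
F1: fails — Rut but not Rtt.
F2: fails — Ruv but not Rvv.
F3: fails — Rtu but not Ruu.
Valid on no frame.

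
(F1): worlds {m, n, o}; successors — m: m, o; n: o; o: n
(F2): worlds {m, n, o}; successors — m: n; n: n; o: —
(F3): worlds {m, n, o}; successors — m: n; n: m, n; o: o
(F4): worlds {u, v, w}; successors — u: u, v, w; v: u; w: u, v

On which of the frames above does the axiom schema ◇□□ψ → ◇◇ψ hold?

This is the axiom for a generalized confluence (Geach) condition; its first-order frame correspondent is ∀x ∀y (xRy → ∃w (yR²w ∧ xR²w)).
(F1): fails — nRo but no w with oR²w and nR²w.
(F2): satisfies the condition.
(F3): satisfies the condition.
(F4): satisfies the condition.

(F2), (F3), (F4)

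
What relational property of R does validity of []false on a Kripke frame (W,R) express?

emptiness of R: forall x forall y ~Rxy

□⊥ is valid iff no world has any successor (otherwise □⊥ fails at any world with one).
Conversely, any frame satisfying forall x forall y ~Rxy validates the schema.
Frame condition: forall x forall y ~Rxy.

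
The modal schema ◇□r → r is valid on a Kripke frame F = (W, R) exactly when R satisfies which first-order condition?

Replacing r by ¬r and contraposing gives the equivalent schema r → □◇r.
Suppose r→□◇r is valid. Take Rxy and set V(r)={x}. Then r at x, so □◇r at x, so ◇r at y, so some z with Ryz has r; z=x, i.e. Ryx.
The converse is a direct semantic check.
So the correspondent is symmetry.

symmetry: ∀x ∀y (Rxy → Ryx)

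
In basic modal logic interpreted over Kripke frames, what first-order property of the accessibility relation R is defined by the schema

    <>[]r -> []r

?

This is frame-equivalent to ◇r → □◇r (substitute ¬r for r and contrapose).
Suppose ◇r→□◇r is valid. Take Rxy, Rxz and set V(r)={y}. Then ◇r at x, so □◇r at x, so ◇r at z, so some w with Rzw has r; w=y, i.e. Rzy. By symmetry of the argument, Ryz.
Conversely, any frame satisfying forall x forall y forall z (Rxy & Rxz -> Ryz) validates the schema.
Frame condition: forall x forall y forall z (Rxy & Rxz -> Ryz).

The Euclidean property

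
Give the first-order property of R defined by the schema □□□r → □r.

∀x ∀z (xRz → ∃w (xR³w ∧ z = w))

This is a Sahlqvist (Geach-type) schema ◇^0□^3r → □^1◇^0r.
First-order correspondent: ∀x ∀z (xRz → ∃w (xR³w ∧ z = w)).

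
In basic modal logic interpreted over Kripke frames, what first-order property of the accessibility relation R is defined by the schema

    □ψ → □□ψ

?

transitivity: ∀x ∀y ∀z (Rxy ∧ Ryz → Rxz)

Suppose □ψ→□□ψ is valid. Take Rxy, Ryz and set V(ψ)={w : Rxw}. Then □ψ at x, so □□ψ at x, so □ψ at y, so ψ at z, i.e. Rxz.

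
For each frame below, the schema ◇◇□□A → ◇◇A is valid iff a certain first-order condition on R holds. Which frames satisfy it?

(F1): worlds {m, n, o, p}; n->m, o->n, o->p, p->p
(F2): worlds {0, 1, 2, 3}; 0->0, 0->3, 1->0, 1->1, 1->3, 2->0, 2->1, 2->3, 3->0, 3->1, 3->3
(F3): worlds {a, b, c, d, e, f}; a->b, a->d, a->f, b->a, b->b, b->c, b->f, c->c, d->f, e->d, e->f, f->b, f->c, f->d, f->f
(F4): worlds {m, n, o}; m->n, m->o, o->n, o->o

Frame correspondent (Sahlqvist): ∀x ∀y (xR²y → ∃w (yR²w ∧ xR²w)) — i.e. a generalized confluence (Geach) condition.
(F1): fails — oR²m but no w with mR²w and oR²w.
(F2): ✓.
(F3): ✓.
(F4): fails — mR²n but no w with nR²w and mR²w.
Valid on: (F2), (F3).

(F2), (F3)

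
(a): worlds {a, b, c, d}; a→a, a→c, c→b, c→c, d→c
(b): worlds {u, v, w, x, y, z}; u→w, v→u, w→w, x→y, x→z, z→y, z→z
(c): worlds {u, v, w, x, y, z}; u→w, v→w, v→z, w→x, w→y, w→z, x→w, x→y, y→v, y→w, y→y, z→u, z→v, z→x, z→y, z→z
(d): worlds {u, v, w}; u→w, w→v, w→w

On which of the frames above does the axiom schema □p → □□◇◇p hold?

(c)

This is the axiom for a generalized confluence (Geach) condition; its first-order frame correspondent is ∀x ∀z (xR²z → ∃w (xRw ∧ zR²w)).
(a): fails — aR²b but no w with aRw and bR²w.
(b): fails — vR²w but no t with vRt and wR²t.
(c): satisfies the condition.
(d): fails — uR²v but no t with uRt and vR²t.
Valid on: (c).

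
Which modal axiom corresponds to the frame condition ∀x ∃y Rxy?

A defining formula is □ψ → ◇ψ (the D axiom).
Suppose □ψ→◇ψ is valid. At any x set V(ψ)=W. Then □ψ at x, so ◇ψ at x, so x has a successor.

□ψ → ◇ψ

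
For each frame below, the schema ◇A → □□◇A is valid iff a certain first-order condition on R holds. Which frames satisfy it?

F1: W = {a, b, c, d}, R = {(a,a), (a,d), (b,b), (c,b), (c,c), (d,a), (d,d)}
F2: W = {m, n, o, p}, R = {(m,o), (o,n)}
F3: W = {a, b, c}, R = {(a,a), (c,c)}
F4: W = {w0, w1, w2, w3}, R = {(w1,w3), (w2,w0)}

F3, F4

The schema corresponds to a generalized confluence (Geach) condition: ∀x ∀y ∀z ((xRy ∧ xR²z) → ∃w (y = w ∧ zRw)).
F1: fails — cRc, cR²b but no w with c=w and bRw.
F2: fails — mRo, mR²n but no w with o=w and nRw.
F3: holds.
F4: holds.
Valid on: F3, F4.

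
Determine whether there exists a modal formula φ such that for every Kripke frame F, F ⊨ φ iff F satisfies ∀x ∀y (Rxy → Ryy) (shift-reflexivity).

Yes, by □(□p → p)

The condition is shift-reflexivity. A defining modal formula is □(□p → p).
Suppose □(□p→p) is valid. Take Rxy and set V(p)={w : Ryw}. Then at y, □p holds; since □(□p→p) at x, □p→p at y, so p at y, i.e. Ryy.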